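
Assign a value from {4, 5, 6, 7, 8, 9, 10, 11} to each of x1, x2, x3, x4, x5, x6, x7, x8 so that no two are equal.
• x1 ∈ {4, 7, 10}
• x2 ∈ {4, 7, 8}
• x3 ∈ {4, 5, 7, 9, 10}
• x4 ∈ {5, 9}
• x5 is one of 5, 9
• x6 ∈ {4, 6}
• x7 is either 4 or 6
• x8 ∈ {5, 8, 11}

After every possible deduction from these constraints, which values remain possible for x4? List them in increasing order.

5, 9

The 8 variables draw from only 8 values {4, 5, 6, 7, 8, 9, 10, 11}, so each is used; only x8 can be 11, hence x8 = 11.
The 7 still-open variables draw from only 7 values {4, 5, 6, 7, 8, 9, 10}, so each is used; only x2 can be 8, hence x2 = 8.
The 2 variables x4 and x5 are confined to {5, 9}, which locks those values in; drop them from x3.
The 2 variables x6 and x7 are confined to {4, 6}, which locks those values in; drop them from x1, x3.
No further eliminations apply; x4 can still be any of 5, 9.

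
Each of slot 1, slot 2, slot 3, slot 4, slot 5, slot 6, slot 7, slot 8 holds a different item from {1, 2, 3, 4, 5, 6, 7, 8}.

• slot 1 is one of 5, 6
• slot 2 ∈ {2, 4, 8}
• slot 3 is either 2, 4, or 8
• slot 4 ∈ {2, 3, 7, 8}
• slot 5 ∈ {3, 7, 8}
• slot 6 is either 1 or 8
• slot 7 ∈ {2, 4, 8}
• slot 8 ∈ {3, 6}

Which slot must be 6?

The 8 variables together cover exactly {1, 2, 3, 4, 5, 6, 7, 8} — 8 values for 8 variables — and 1 appears only in slot 6's list, so slot 6 = 1.
Among the 7 still-open variables, 5 fits only slot 1 (and all 7 values in {2, 3, 4, 5, 6, 7, 8} must be used), so slot 1 = 5.
The 6 still-open variables together cover exactly {2, 3, 4, 6, 7, 8} — 6 values for 6 variables — and 6 appears only in slot 8's list, so slot 8 = 6.

slot 8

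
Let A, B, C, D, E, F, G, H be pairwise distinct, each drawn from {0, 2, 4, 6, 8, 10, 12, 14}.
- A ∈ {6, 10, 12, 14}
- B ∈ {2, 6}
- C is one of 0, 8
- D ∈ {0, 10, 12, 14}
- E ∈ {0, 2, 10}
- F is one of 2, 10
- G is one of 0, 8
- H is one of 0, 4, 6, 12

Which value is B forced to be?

Among the 8 variables, 4 fits only H (and all 8 values in {0, 2, 4, 6, 8, 10, 12, 14} must be used), so H = 4.
The 2 variables C and G are confined to {0, 8}, which locks those values in; drop them from D, E.
E and F between them cover only {2, 10} — a naked pair. Remove those values from A, B, D.
So B = 6.

6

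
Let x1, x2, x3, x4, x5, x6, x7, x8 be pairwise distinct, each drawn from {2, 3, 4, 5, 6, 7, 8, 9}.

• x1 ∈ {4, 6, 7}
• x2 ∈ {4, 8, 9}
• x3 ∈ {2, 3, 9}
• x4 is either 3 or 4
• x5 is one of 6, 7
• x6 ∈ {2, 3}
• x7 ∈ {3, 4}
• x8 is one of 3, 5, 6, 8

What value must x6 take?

Among the 8 variables, 5 fits only x8 (and all 8 values in {2, 3, 4, 5, 6, 7, 8, 9} must be used), so x8 = 5.
The 7 still-open variables together cover exactly {2, 3, 4, 6, 7, 8, 9} — 7 values for 7 variables — and 8 appears only in x2's list, so x2 = 8.
The 6 still-open variables together cover exactly {2, 3, 4, 6, 7, 9} — 6 values for 6 variables — and 9 appears only in x3's list, so x3 = 9.
The 5 still-open variables draw from only 5 values {2, 3, 4, 6, 7}, so each is used; only x6 can be 2, hence x6 = 2.

2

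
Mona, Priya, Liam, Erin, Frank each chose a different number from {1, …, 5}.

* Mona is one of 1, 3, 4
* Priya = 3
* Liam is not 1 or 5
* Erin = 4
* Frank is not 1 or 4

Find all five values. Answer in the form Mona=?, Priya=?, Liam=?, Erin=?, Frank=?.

Mona=1, Priya=3, Liam=2, Erin=4, Frank=5

Priya must be 3 (only option left). Remove 3 from Mona, Liam, Frank.
Erin's domain is down to {4}, so Erin = 4. Remove 4 from Mona, Liam.
Mona's domain is down to {1}, so Mona = 1.
Liam's domain is down to {2}, so Liam = 2. Eliminate 2 elsewhere: Frank.
Frank has just one choice, so Frank = 5.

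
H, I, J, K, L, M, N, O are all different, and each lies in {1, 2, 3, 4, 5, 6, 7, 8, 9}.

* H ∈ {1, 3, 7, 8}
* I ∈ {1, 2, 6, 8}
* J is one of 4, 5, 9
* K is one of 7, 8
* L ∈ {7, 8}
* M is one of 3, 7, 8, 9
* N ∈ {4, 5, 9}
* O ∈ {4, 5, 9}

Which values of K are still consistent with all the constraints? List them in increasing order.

The 2 variables K and L are confined to {7, 8}, which locks those values in; drop them from H, I, M.
J, N, O between them cover only {4, 5, 9} — a naked triple. Remove those values from M.
M's domain is down to {3}, so M = 3. So H can't be 3.
H's domain is down to {1}, so H = 1. Strike 1 from I.
No further eliminations apply; K can still be any of 7, 8.

7, 8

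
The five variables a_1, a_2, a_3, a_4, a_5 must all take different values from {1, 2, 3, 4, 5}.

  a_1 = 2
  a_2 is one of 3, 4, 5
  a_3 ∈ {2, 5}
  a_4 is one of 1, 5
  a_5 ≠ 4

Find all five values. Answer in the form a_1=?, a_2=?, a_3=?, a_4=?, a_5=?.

a_1=2, a_2=4, a_3=5, a_4=1, a_5=3

a_1 must be 2 (only option left). Strike 2 from a_3, a_5.
a_3 has just one choice, so a_3 = 5. Eliminate 5 elsewhere: a_2, a_4, a_5.
a_4 must be 1 (only option left). Eliminate 1 elsewhere: a_5.
a_5 must be 3 (only option left). So a_2 can't be 3.
a_2 must be 4 (only option left).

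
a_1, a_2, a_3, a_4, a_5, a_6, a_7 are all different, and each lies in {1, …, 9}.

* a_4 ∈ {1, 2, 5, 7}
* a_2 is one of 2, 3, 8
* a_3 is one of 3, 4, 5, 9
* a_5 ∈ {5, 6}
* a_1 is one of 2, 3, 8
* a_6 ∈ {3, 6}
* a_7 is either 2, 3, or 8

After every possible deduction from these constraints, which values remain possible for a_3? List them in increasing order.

The 3 variables a_1, a_2, a_7 are confined to {2, 3, 8}, which locks those values in; drop them from a_3, a_4, a_6.
a_6's domain is down to {6}, so a_6 = 6. Strike 6 from a_5.
a_5 must be 5 (only option left). So a_3, a_4 can't be 5.
No further eliminations apply; a_3 can still be any of 4, 9.

4, 9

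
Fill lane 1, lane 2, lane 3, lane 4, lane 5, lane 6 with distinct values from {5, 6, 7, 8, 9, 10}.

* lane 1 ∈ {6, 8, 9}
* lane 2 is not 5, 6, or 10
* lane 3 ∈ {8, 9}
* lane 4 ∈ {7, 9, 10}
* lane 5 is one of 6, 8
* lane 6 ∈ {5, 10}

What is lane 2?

Among the 6 variables, 5 fits only lane 6 (and all 6 values in {5, 6, 7, 8, 9, 10} must be used), so lane 6 = 5.
The 5 still-open variables together cover exactly {6, 7, 8, 9, 10} — 5 values for 5 variables — and 10 appears only in lane 4's list, so lane 4 = 10.
Among the 4 still-open variables, 7 fits only lane 2 (and all 4 values in {6, 7, 8, 9} must be used), so lane 2 = 7.

7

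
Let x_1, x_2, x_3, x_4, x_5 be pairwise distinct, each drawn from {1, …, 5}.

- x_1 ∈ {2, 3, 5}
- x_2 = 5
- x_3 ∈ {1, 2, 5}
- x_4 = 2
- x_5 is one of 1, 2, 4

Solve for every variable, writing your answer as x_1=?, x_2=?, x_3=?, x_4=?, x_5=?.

x_2's domain is down to {5}, so x_2 = 5. So x_1, x_3 can't be 5.
That leaves x_4 = 2. Remove 2 from x_1, x_3, x_5.
x_1's domain is down to {3}, so x_1 = 3.
x_3's domain is down to {1}, so x_3 = 1. Eliminate 1 elsewhere: x_5.
x_5 must be 4 (only option left).

x_1=3, x_2=5, x_3=1, x_4=2, x_5=4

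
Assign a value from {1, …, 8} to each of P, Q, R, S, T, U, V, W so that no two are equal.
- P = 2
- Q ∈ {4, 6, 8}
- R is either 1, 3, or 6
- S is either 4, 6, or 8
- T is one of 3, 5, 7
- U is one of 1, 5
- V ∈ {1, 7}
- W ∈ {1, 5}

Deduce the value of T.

3

P's domain is down to {2}, so P = 2.
The 2 variables U and W are confined to {1, 5}, which locks those values in; drop them from R, T, V.
That leaves V = 7. Remove 7 from T.
So T = 3.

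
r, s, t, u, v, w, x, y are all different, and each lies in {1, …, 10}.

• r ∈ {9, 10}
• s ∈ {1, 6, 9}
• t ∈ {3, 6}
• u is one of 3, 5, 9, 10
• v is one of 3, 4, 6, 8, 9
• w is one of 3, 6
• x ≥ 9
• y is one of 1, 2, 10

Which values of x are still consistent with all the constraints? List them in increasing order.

9, 10

The 2 variables r and x are confined to {9, 10}, which locks those values in; drop them from s, u, v, y.
The 2 variables t and w are confined to {3, 6}, which locks those values in; drop them from s, u, v.
That leaves s = 1. So y can't be 1.
u must be 5 (only option left).
y must be 2 (only option left).
No further eliminations apply; x can still be any of 9, 10.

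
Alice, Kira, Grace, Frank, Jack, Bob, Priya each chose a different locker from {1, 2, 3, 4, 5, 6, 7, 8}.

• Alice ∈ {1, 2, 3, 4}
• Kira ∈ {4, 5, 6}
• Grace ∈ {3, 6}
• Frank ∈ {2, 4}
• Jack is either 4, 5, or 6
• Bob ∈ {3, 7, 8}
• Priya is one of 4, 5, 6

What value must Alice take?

1

Kira, Jack, Priya between them cover only {4, 5, 6} — a naked triple. Remove those values from Alice, Grace, Frank.
Grace's domain is down to {3}, so Grace = 3. Strike 3 from Alice, Bob.
Frank must be 2 (only option left). Eliminate 2 elsewhere: Alice.
So Alice = 1.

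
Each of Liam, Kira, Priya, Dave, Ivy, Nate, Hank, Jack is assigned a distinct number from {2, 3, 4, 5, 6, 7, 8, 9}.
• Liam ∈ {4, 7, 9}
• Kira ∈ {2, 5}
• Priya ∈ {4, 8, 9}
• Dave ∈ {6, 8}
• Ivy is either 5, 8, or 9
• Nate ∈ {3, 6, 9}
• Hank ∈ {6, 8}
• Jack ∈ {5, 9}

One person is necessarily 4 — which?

Among the 8 variables, 2 fits only Kira (and all 8 values in {2, 3, 4, 5, 6, 7, 8, 9} must be used), so Kira = 2.
The 7 still-open variables together cover exactly {3, 4, 5, 6, 7, 8, 9} — 7 values for 7 variables — and 3 appears only in Nate's list, so Nate = 3.
The 6 still-open variables together cover exactly {4, 5, 6, 7, 8, 9} — 6 values for 6 variables — and 7 appears only in Liam's list, so Liam = 7.
The 5 still-open variables draw from only 5 values {4, 5, 6, 8, 9}, so each is used; only Priya can be 4, hence Priya = 4.

Priya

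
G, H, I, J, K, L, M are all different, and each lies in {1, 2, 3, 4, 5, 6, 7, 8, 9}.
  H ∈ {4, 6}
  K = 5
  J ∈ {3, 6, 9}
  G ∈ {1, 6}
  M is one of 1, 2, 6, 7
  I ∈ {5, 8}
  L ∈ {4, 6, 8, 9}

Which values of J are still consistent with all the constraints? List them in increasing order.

3, 6, 9

K must be 5 (only option left). So I can't be 5.
I's domain is down to {8}, so I = 8. Remove 8 from L.
No further eliminations apply; J can still be any of 3, 6, 9.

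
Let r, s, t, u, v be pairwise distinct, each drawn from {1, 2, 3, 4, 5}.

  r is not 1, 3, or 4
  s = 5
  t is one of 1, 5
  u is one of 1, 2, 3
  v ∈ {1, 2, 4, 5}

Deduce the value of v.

s's domain is down to {5}, so s = 5. Remove 5 from r, t, v.
t's domain is down to {1}, so t = 1. So u, v can't be 1.
r's domain is down to {2}, so r = 2. Remove 2 from u, v.
So v = 4.

4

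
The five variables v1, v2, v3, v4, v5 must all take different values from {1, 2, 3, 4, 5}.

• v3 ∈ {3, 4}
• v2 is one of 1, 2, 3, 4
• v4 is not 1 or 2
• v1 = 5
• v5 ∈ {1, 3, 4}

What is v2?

v1's domain is down to {5}, so v1 = 5. Remove 5 from v4.
Among the 4 still-open variables, 2 fits only v2 (and all 4 values in {1, 2, 3, 4} must be used), so v2 = 2.

2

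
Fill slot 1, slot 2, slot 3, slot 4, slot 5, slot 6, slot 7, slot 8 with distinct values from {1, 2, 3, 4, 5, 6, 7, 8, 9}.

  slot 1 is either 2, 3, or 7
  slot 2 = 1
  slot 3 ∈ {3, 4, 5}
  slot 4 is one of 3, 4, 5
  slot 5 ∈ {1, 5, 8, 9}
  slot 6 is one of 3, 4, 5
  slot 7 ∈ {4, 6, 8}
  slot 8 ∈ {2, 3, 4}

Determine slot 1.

7

slot 2 has just one choice, so slot 2 = 1. Remove 1 from slot 5.
slot 3, slot 4, slot 6 share exactly the 3 values {3, 4, 5}; by pigeonhole those values go to them, so strike 3, 4, 5 from slot 1, slot 5, slot 7, slot 8.
slot 8 must be 2 (only option left). Remove 2 from slot 1.
So slot 1 = 7.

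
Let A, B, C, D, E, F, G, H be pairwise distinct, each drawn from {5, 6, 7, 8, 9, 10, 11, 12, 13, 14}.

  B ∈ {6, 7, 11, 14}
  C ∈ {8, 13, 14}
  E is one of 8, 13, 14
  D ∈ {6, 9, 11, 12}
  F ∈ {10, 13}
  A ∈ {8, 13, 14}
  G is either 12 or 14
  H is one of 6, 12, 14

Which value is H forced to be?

6

The 3 variables A, C, E are confined to {8, 13, 14}, which locks those values in; drop them from B, F, G, H.
That leaves F = 10.
G must be 12 (only option left). Remove 12 from D, H.
So H = 6.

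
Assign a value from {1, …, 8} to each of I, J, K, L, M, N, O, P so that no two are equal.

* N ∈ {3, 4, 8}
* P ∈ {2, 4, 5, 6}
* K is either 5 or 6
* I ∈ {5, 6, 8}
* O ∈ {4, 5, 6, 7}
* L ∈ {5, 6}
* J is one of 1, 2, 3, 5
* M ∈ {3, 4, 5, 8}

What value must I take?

8

Among the 8 variables, 1 fits only J (and all 8 values in {1, 2, 3, 4, 5, 6, 7, 8} must be used), so J = 1.
Among the 7 still-open variables, 2 fits only P (and all 7 values in {2, 3, 4, 5, 6, 7, 8} must be used), so P = 2.
Among the 6 still-open variables, 7 fits only O (and all 6 values in {3, 4, 5, 6, 7, 8} must be used), so O = 7.
The 2 variables K and L are confined to {5, 6}, which locks those values in; drop them from I, M.
So I = 8.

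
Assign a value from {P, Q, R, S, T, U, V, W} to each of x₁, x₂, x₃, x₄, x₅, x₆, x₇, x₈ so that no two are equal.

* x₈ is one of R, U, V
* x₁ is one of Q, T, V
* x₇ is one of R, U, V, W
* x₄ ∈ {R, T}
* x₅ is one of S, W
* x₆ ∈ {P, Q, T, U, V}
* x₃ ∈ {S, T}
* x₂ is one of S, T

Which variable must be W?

x₅

The 8 variables together cover exactly {P, Q, R, S, T, U, V, W} — 8 values for 8 variables — and P appears only in x₆'s list, so x₆ = P.
The 7 still-open variables draw from only 7 values {Q, R, S, T, U, V, W}, so each is used; only x₁ can be Q, hence x₁ = Q.
The 2 variables x₂ and x₃ are confined to {S, T}, which locks those values in; drop them from x₄, x₅.
So W goes to x₅.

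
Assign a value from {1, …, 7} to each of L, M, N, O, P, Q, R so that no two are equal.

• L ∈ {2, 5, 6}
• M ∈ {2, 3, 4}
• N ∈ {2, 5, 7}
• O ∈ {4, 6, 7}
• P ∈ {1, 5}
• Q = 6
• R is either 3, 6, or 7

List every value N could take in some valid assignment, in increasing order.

Q's domain is down to {6}, so Q = 6. Remove 6 from L, O, R.
The 6 still-open variables together cover exactly {1, 2, 3, 4, 5, 7} — 6 values for 6 variables — and 1 appears only in P's list, so P = 1.
No further eliminations apply; N can still be any of 2, 5, 7.

2, 5, 7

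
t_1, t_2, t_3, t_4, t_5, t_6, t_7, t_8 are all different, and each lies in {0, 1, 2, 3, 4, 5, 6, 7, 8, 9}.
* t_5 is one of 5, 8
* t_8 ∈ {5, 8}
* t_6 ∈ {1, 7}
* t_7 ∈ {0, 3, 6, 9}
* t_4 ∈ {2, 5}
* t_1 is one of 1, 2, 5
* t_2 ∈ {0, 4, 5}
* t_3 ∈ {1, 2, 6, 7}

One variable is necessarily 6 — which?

The 2 variables t_5 and t_8 are confined to {5, 8}, which locks those values in; drop them from t_1, t_2, t_4.
t_4 has just one choice, so t_4 = 2. So t_1, t_3 can't be 2.
t_1 must be 1 (only option left). Remove 1 from t_3, t_6.
t_6's domain is down to {7}, so t_6 = 7. Remove 7 from t_3.

t_3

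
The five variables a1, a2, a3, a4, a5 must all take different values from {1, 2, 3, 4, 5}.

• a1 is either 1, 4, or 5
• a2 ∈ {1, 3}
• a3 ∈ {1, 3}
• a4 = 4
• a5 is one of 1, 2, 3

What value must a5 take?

2

a4's domain is down to {4}, so a4 = 4. Eliminate 4 elsewhere: a1.
The 4 still-open variables draw from only 4 values {1, 2, 3, 5}, so each is used; only a5 can be 2, hence a5 = 2.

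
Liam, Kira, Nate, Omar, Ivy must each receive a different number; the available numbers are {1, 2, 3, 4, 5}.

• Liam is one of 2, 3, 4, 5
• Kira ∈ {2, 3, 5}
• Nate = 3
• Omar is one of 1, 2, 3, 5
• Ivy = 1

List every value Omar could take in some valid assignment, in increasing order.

2, 5

Nate's domain is down to {3}, so Nate = 3. Strike 3 from Liam, Kira, Omar.
Ivy's domain is down to {1}, so Ivy = 1. Strike 1 from Omar.
Among the 3 still-open variables, 4 fits only Liam (and all 3 values in {2, 4, 5} must be used), so Liam = 4.
No further eliminations apply; Omar can still be any of 2, 5.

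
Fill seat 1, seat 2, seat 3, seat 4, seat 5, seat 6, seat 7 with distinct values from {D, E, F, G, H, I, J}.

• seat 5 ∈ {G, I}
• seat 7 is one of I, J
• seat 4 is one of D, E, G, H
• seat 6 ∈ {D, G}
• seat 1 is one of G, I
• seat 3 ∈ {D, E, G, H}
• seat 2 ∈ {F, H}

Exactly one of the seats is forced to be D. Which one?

seat 6

The 7 variables draw from only 7 values {D, E, F, G, H, I, J}, so each is used; only seat 2 can be F, hence seat 2 = F.
The 6 still-open variables together cover exactly {D, E, G, H, I, J} — 6 values for 6 variables — and J appears only in seat 7's list, so seat 7 = J.
seat 1 and seat 5 share exactly the 2 values {G, I}; by pigeonhole those values go to them, so strike G, I from seat 3, seat 4, seat 6.
So D goes to seat 6.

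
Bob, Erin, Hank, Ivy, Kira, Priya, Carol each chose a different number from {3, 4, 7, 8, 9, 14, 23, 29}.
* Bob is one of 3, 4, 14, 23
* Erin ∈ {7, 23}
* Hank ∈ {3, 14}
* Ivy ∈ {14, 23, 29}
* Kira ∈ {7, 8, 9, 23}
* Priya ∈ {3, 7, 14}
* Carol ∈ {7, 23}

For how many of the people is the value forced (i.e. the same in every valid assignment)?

2

Erin and Carol between them cover only {7, 23} — a naked pair. Remove those values from Bob, Ivy, Kira, Priya.
Hank and Priya between them cover only {3, 14} — a naked pair. Remove those values from Bob, Ivy.
Bob's domain is down to {4}, so Bob = 4.
Ivy's domain is down to {29}, so Ivy = 29.
Determined: Bob=4, Ivy=29. The other people each still have more than one consistent value. That makes 2.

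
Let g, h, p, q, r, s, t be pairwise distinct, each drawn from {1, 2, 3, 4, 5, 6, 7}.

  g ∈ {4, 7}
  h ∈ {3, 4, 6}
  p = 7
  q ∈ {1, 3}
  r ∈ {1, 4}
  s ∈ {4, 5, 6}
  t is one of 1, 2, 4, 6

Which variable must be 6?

p has just one choice, so p = 7. Remove 7 from g.
That leaves g = 4. Strike 4 from h, r, s, t.
r has just one choice, so r = 1. So q, t can't be 1.
q's domain is down to {3}, so q = 3. Eliminate 3 elsewhere: h.
So 6 goes to h.

h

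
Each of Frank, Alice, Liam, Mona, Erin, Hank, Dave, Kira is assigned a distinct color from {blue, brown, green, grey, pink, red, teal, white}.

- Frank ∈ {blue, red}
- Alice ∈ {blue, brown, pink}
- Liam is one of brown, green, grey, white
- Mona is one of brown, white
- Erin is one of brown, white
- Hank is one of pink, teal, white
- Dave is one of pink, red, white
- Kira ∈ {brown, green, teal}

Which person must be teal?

Hank

Among the 8 variables, grey fits only Liam (and all 8 values in {blue, brown, green, grey, pink, red, teal, white} must be used), so Liam = grey.
The 7 still-open variables draw from only 7 values {blue, brown, green, pink, red, teal, white}, so each is used; only Kira can be green, hence Kira = green.
The 6 still-open variables together cover exactly {blue, brown, pink, red, teal, white} — 6 values for 6 variables — and teal appears only in Hank's list, so Hank = teal.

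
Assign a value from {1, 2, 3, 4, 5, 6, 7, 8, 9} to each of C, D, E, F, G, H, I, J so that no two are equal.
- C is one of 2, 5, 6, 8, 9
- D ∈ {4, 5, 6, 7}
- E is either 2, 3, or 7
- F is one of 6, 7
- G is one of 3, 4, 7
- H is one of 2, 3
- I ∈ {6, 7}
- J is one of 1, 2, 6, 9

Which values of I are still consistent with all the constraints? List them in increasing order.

6, 7

F and I share exactly the 2 values {6, 7}; by pigeonhole those values go to them, so strike 6, 7 from C, D, E, G, J.
E and H share exactly the 2 values {2, 3}; by pigeonhole those values go to them, so strike 2, 3 from C, G, J.
G must be 4 (only option left). Remove 4 from D.
That leaves D = 5. Strike 5 from C.
No further eliminations apply; I can still be any of 6, 7.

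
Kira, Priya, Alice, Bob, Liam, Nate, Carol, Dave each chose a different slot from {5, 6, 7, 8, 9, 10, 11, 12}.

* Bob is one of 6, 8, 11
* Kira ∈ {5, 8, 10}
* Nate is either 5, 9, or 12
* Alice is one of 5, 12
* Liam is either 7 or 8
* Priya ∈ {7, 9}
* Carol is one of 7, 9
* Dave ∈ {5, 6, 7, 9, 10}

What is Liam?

The 8 variables draw from only 8 values {5, 6, 7, 8, 9, 10, 11, 12}, so each is used; only Bob can be 11, hence Bob = 11.
Among the 7 still-open variables, 6 fits only Dave (and all 7 values in {5, 6, 7, 8, 9, 10, 12} must be used), so Dave = 6.
The 6 still-open variables together cover exactly {5, 7, 8, 9, 10, 12} — 6 values for 6 variables — and 10 appears only in Kira's list, so Kira = 10.
Among the 5 still-open variables, 8 fits only Liam (and all 5 values in {5, 7, 8, 9, 12} must be used), so Liam = 8.

8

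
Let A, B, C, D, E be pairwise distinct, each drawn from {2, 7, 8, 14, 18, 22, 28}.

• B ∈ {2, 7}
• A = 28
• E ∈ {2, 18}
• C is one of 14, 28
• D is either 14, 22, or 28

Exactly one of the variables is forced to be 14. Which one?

C

A's domain is down to {28}, so A = 28. Eliminate 28 elsewhere: C, D.
So 14 goes to C.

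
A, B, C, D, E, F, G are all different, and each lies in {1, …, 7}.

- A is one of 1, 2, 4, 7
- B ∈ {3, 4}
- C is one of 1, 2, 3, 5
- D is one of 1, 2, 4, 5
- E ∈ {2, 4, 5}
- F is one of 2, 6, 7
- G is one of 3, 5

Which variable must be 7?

Among the 7 variables, 6 fits only F (and all 7 values in {1, 2, 3, 4, 5, 6, 7} must be used), so F = 6.
The 6 still-open variables draw from only 6 values {1, 2, 3, 4, 5, 7}, so each is used; only A can be 7, hence A = 7.

A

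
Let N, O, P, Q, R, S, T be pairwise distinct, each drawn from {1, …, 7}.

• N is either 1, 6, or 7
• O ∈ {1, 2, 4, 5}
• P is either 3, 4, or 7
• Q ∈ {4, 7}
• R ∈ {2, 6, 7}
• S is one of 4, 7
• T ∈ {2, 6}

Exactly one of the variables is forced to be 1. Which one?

The 7 variables draw from only 7 values {1, 2, 3, 4, 5, 6, 7}, so each is used; only P can be 3, hence P = 3.
The 6 still-open variables together cover exactly {1, 2, 4, 5, 6, 7} — 6 values for 6 variables — and 5 appears only in O's list, so O = 5.
The 5 still-open variables together cover exactly {1, 2, 4, 6, 7} — 5 values for 5 variables — and 1 appears only in N's list, so N = 1.

N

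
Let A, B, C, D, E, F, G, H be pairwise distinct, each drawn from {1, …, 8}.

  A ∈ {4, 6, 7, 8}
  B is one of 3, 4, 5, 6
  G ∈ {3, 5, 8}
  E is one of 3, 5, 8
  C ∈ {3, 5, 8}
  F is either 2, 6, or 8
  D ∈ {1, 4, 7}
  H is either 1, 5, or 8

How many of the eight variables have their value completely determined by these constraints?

The 8 variables together cover exactly {1, 2, 3, 4, 5, 6, 7, 8} — 8 values for 8 variables — and 2 appears only in F's list, so F = 2.
C, E, G between them cover only {3, 5, 8} — a naked triple. Remove those values from A, B, H.
H must be 1 (only option left). Eliminate 1 elsewhere: D.
Determined: F=2, H=1. The other variables each still have more than one consistent value. That makes 2.

2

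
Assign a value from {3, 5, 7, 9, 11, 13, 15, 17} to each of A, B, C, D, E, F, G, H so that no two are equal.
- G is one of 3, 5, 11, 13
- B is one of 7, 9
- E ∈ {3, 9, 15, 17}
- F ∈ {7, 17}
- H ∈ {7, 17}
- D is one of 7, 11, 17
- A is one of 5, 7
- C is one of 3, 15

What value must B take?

Among the 8 variables, 13 fits only G (and all 8 values in {3, 5, 7, 9, 11, 13, 15, 17} must be used), so G = 13.
Among the 7 still-open variables, 5 fits only A (and all 7 values in {3, 5, 7, 9, 11, 15, 17} must be used), so A = 5.
The 6 still-open variables together cover exactly {3, 7, 9, 11, 15, 17} — 6 values for 6 variables — and 11 appears only in D's list, so D = 11.
F and H between them cover only {7, 17} — a naked pair. Remove those values from B, E.
So B = 9.

9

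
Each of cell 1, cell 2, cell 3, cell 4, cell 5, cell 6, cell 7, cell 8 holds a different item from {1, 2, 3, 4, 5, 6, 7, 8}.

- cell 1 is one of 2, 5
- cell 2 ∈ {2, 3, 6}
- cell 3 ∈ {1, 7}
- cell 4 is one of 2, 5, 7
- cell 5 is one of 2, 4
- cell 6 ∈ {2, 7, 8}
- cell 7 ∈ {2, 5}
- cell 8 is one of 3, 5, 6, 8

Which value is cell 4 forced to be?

The 8 variables together cover exactly {1, 2, 3, 4, 5, 6, 7, 8} — 8 values for 8 variables — and 1 appears only in cell 3's list, so cell 3 = 1.
The 7 still-open variables together cover exactly {2, 3, 4, 5, 6, 7, 8} — 7 values for 7 variables — and 4 appears only in cell 5's list, so cell 5 = 4.
The 2 variables cell 1 and cell 7 are confined to {2, 5}, which locks those values in; drop them from cell 2, cell 4, cell 6, cell 8.
So cell 4 = 7.

7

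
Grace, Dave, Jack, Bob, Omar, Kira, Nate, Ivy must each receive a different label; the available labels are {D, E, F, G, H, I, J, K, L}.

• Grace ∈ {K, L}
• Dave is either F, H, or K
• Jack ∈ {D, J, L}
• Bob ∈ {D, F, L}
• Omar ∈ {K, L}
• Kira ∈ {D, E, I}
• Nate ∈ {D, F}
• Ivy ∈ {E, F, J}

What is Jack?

J

The 8 variables together cover exactly {D, E, F, H, I, J, K, L} — 8 values for 8 variables — and H appears only in Dave's list, so Dave = H.
The 7 still-open variables together cover exactly {D, E, F, I, J, K, L} — 7 values for 7 variables — and I appears only in Kira's list, so Kira = I.
The 6 still-open variables draw from only 6 values {D, E, F, J, K, L}, so each is used; only Ivy can be E, hence Ivy = E.
The 5 still-open variables draw from only 5 values {D, F, J, K, L}, so each is used; only Jack can be J, hence Jack = J.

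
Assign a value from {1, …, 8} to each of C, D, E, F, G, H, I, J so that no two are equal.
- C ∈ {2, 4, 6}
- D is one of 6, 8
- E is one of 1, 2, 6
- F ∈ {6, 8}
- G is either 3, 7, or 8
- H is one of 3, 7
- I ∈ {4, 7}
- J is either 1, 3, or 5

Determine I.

4

Among the 8 variables, 5 fits only J (and all 8 values in {1, 2, 3, 4, 5, 6, 7, 8} must be used), so J = 5.
The 7 still-open variables together cover exactly {1, 2, 3, 4, 6, 7, 8} — 7 values for 7 variables — and 1 appears only in E's list, so E = 1.
The 6 still-open variables draw from only 6 values {2, 3, 4, 6, 7, 8}, so each is used; only C can be 2, hence C = 2.
The 5 still-open variables draw from only 5 values {3, 4, 6, 7, 8}, so each is used; only I can be 4, hence I = 4.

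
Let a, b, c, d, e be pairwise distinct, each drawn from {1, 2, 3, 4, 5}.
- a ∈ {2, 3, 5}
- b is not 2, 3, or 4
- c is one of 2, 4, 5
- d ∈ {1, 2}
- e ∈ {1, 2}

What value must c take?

4

Among the 5 variables, 3 fits only a (and all 5 values in {1, 2, 3, 4, 5} must be used), so a = 3.
The 4 still-open variables draw from only 4 values {1, 2, 4, 5}, so each is used; only c can be 4, hence c = 4.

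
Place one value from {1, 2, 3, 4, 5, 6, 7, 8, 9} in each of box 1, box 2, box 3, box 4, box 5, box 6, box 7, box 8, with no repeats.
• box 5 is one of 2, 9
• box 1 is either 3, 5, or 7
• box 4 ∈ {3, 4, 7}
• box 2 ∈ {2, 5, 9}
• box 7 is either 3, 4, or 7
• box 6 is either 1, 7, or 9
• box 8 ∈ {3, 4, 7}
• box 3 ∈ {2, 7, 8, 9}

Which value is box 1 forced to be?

5

The 8 variables draw from only 8 values {1, 2, 3, 4, 5, 7, 8, 9}, so each is used; only box 6 can be 1, hence box 6 = 1.
The 7 still-open variables together cover exactly {2, 3, 4, 5, 7, 8, 9} — 7 values for 7 variables — and 8 appears only in box 3's list, so box 3 = 8.
box 4, box 7, box 8 between them cover only {3, 4, 7} — a naked triple. Remove those values from box 1.
So box 1 = 5.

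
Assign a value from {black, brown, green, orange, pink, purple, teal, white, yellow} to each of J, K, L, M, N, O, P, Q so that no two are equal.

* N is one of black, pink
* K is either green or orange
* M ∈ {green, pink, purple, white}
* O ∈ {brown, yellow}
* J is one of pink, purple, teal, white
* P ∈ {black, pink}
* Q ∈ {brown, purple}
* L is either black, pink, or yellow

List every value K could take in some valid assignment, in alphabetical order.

N and P share exactly the 2 values {black, pink}; by pigeonhole those values go to them, so strike black, pink from J, L, M.
L must be yellow (only option left). Eliminate yellow elsewhere: O.
O's domain is down to {brown}, so O = brown. Strike brown from Q.
Q must be purple (only option left). Remove purple from J, M.
No further eliminations apply; K can still be any of green, orange.

green, orange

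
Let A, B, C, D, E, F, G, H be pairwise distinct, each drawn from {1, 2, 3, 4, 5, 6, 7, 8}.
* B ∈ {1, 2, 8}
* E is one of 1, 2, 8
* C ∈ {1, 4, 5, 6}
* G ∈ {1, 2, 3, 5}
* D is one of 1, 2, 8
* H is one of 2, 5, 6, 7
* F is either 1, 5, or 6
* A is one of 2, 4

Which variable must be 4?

Among the 8 variables, 3 fits only G (and all 8 values in {1, 2, 3, 4, 5, 6, 7, 8} must be used), so G = 3.
The 7 still-open variables draw from only 7 values {1, 2, 4, 5, 6, 7, 8}, so each is used; only H can be 7, hence H = 7.
B, D, E share exactly the 3 values {1, 2, 8}; by pigeonhole those values go to them, so strike 1, 2, 8 from A, C, F.
So 4 goes to A.

A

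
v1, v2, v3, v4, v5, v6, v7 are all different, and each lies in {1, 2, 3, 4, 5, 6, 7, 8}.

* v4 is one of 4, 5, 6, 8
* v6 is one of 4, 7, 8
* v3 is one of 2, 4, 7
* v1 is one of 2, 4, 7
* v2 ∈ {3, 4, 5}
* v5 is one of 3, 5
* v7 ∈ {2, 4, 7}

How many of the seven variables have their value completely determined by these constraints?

Among the 7 variables, 6 fits only v4 (and all 7 values in {2, 3, 4, 5, 6, 7, 8} must be used), so v4 = 6.
Among the 6 still-open variables, 8 fits only v6 (and all 6 values in {2, 3, 4, 5, 7, 8} must be used), so v6 = 8.
v1, v3, v7 between them cover only {2, 4, 7} — a naked triple. Remove those values from v2.
Determined: v4=6, v6=8. The other variables each still have more than one consistent value. That makes 2.

2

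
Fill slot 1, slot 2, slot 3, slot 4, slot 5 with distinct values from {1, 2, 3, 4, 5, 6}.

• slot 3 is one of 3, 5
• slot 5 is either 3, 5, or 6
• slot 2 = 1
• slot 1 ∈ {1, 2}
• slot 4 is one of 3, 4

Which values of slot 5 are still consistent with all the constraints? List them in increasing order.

slot 2's domain is down to {1}, so slot 2 = 1. So slot 1 can't be 1.
That leaves slot 1 = 2.
No further eliminations apply; slot 5 can still be any of 3, 5, 6.

3, 5, 6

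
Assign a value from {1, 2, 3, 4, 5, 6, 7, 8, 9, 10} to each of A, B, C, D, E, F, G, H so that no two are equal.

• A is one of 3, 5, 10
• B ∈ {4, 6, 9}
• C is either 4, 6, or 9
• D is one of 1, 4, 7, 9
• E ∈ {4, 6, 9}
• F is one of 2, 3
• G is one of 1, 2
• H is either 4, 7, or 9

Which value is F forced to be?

B, C, E share exactly the 3 values {4, 6, 9}; by pigeonhole those values go to them, so strike 4, 6, 9 from D, H.
H has just one choice, so H = 7. So D can't be 7.
That leaves D = 1. So G can't be 1.
G must be 2 (only option left). Eliminate 2 elsewhere: F.
So F = 3.

3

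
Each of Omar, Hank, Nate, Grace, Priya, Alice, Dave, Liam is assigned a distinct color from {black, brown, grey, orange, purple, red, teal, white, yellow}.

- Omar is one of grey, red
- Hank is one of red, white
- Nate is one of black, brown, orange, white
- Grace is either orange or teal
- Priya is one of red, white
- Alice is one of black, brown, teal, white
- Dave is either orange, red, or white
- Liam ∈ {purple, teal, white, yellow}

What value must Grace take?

Hank and Priya share exactly the 2 values {red, white}; by pigeonhole those values go to them, so strike red, white from Omar, Nate, Alice, Dave, Liam.
Omar must be grey (only option left).
Dave's domain is down to {orange}, so Dave = orange. Eliminate orange elsewhere: Nate, Grace.
So Grace = teal.

teal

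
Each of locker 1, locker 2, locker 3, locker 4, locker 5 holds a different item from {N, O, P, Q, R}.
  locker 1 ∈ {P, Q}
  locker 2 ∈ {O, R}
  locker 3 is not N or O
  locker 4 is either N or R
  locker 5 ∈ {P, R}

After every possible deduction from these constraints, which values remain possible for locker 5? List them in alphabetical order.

The 5 variables draw from only 5 values {N, O, P, Q, R}, so each is used; only locker 4 can be N, hence locker 4 = N.
The 4 still-open variables together cover exactly {O, P, Q, R} — 4 values for 4 variables — and O appears only in locker 2's list, so locker 2 = O.
No further eliminations apply; locker 5 can still be any of P, R.

P, R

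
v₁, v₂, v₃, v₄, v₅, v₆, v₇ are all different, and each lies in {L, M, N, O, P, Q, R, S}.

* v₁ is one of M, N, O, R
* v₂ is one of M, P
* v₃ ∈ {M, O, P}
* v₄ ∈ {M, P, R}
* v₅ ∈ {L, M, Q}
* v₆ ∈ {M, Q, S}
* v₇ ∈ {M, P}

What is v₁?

v₂ and v₇ between them cover only {M, P} — a naked pair. Remove those values from v₁, v₃, v₄, v₅, v₆.
That leaves v₃ = O. Eliminate O elsewhere: v₁.
v₄ must be R (only option left). So v₁ can't be R.
So v₁ = N.

N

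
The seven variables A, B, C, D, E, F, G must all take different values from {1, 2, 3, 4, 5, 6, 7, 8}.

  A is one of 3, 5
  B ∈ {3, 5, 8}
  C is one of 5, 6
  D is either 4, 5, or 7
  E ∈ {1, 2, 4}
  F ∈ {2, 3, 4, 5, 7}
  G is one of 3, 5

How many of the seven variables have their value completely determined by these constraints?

2

The 2 variables A and G are confined to {3, 5}, which locks those values in; drop them from B, C, D, F.
B has just one choice, so B = 8.
That leaves C = 6.
Determined: B=8, C=6. The other variables each still have more than one consistent value. That makes 2.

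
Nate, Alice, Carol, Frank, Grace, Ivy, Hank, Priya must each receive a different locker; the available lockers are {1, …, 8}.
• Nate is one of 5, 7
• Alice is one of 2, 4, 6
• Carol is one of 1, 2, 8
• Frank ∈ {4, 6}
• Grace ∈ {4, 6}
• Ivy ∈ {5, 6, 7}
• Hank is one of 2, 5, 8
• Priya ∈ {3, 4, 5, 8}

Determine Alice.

Among the 8 variables, 1 fits only Carol (and all 8 values in {1, 2, 3, 4, 5, 6, 7, 8} must be used), so Carol = 1.
The 7 still-open variables draw from only 7 values {2, 3, 4, 5, 6, 7, 8}, so each is used; only Priya can be 3, hence Priya = 3.
Among the 6 still-open variables, 8 fits only Hank (and all 6 values in {2, 4, 5, 6, 7, 8} must be used), so Hank = 8.
The 5 still-open variables together cover exactly {2, 4, 5, 6, 7} — 5 values for 5 variables — and 2 appears only in Alice's list, so Alice = 2.

2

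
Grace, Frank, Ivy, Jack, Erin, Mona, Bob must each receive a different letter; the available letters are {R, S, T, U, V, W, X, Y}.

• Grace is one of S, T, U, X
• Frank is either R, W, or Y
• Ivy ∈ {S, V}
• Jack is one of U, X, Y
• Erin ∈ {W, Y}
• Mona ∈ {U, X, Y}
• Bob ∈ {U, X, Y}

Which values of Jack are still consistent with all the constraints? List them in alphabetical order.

U, X, Y

Jack, Mona, Bob between them cover only {U, X, Y} — a naked triple. Remove those values from Grace, Frank, Erin.
Erin has just one choice, so Erin = W. Remove W from Frank.
Frank must be R (only option left).
No further eliminations apply; Jack can still be any of U, X, Y.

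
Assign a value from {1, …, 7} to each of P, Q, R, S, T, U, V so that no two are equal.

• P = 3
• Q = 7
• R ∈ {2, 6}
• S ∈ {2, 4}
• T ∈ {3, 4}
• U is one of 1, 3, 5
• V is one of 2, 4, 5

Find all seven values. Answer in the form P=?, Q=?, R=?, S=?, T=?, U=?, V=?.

P must be 3 (only option left). Remove 3 from T, U.
That leaves Q = 7.
T must be 4 (only option left). So S, V can't be 4.
S has just one choice, so S = 2. Remove 2 from R, V.
V has just one choice, so V = 5. So U can't be 5.
R has just one choice, so R = 6.
U has just one choice, so U = 1.

P=3, Q=7, R=6, S=2, T=4, U=1, V=5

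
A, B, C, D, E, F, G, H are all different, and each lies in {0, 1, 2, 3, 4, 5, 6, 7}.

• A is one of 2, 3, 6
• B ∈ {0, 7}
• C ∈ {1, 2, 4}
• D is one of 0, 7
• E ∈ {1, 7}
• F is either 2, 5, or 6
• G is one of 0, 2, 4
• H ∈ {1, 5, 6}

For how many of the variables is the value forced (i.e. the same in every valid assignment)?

2

The 8 variables draw from only 8 values {0, 1, 2, 3, 4, 5, 6, 7}, so each is used; only A can be 3, hence A = 3.
The 2 variables B and D are confined to {0, 7}, which locks those values in; drop them from E, G.
E has just one choice, so E = 1. So C, H can't be 1.
C and G share exactly the 2 values {2, 4}; by pigeonhole those values go to them, so strike 2, 4 from F.
Determined: A=3, E=1. The other variables each still have more than one consistent value. That makes 2.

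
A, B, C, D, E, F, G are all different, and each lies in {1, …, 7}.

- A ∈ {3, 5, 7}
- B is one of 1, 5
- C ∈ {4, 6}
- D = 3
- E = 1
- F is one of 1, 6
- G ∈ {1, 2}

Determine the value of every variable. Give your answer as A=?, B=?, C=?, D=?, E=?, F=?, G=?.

A=7, B=5, C=4, D=3, E=1, F=6, G=2

D has just one choice, so D = 3. So A can't be 3.
That leaves E = 1. Eliminate 1 elsewhere: B, F, G.
F must be 6 (only option left). So C can't be 6.
G's domain is down to {2}, so G = 2.
That leaves B = 5. Strike 5 from A.
C's domain is down to {4}, so C = 4.
That leaves A = 7.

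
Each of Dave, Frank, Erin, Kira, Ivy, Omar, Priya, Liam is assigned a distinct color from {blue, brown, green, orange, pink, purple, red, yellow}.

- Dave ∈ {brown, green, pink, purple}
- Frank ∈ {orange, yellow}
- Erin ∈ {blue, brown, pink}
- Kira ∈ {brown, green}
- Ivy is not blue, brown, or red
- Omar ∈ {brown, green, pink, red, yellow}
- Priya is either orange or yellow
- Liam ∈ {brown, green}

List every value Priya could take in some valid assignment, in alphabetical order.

The 8 variables together cover exactly {blue, brown, green, orange, pink, purple, red, yellow} — 8 values for 8 variables — and blue appears only in Erin's list, so Erin = blue.
The 7 still-open variables draw from only 7 values {brown, green, orange, pink, purple, red, yellow}, so each is used; only Omar can be red, hence Omar = red.
The 2 variables Frank and Priya are confined to {orange, yellow}, which locks those values in; drop them from Ivy.
Kira and Liam between them cover only {brown, green} — a naked pair. Remove those values from Dave, Ivy.
No further eliminations apply; Priya can still be any of orange, yellow.

orange, yellow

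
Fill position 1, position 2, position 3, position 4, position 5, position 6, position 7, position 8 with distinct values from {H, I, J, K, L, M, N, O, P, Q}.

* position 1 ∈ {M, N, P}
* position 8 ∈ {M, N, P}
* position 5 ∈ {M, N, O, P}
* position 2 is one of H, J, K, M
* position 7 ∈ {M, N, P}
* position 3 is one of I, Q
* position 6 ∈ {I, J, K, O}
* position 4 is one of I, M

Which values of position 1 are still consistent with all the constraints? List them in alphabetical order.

M, N, P

position 1, position 7, position 8 between them cover only {M, N, P} — a naked triple. Remove those values from position 2, position 4, position 5.
position 4's domain is down to {I}, so position 4 = I. Eliminate I elsewhere: position 3, position 6.
That leaves position 5 = O. Strike O from position 6.
position 3's domain is down to {Q}, so position 3 = Q.
No further eliminations apply; position 1 can still be any of M, N, P.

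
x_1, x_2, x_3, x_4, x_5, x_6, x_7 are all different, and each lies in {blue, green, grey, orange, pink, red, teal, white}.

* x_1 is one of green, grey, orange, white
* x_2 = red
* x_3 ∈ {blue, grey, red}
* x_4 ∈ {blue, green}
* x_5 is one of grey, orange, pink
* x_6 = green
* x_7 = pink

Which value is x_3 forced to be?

grey

x_2's domain is down to {red}, so x_2 = red. Remove red from x_3.
x_6 must be green (only option left). So x_1, x_4 can't be green.
x_7 has just one choice, so x_7 = pink. Eliminate pink elsewhere: x_5.
x_4's domain is down to {blue}, so x_4 = blue. So x_3 can't be blue.
So x_3 = grey.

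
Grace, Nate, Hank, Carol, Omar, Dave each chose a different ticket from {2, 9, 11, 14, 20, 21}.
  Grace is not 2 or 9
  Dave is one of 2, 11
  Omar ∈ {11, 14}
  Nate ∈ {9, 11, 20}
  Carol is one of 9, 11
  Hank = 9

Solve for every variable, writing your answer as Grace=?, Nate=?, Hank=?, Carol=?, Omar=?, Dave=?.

Grace=21, Nate=20, Hank=9, Carol=11, Omar=14, Dave=2

Hank has just one choice, so Hank = 9. Strike 9 from Nate, Carol.
Carol's domain is down to {11}, so Carol = 11. Remove 11 from Grace, Nate, Omar, Dave.
Omar's domain is down to {14}, so Omar = 14. Strike 14 from Grace.
Dave's domain is down to {2}, so Dave = 2.
Nate must be 20 (only option left). Strike 20 from Grace.
That leaves Grace = 21.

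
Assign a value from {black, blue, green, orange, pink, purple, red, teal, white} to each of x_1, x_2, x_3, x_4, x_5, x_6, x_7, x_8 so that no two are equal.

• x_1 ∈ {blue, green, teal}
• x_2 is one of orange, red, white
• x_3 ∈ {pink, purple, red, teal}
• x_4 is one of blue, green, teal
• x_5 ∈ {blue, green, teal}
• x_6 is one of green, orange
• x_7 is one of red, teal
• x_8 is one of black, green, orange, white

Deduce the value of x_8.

x_1, x_4, x_5 between them cover only {blue, green, teal} — a naked triple. Remove those values from x_3, x_6, x_7, x_8.
x_6's domain is down to {orange}, so x_6 = orange. Remove orange from x_2, x_8.
x_7 has just one choice, so x_7 = red. Eliminate red elsewhere: x_2, x_3.
That leaves x_2 = white. So x_8 can't be white.
So x_8 = black.

black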